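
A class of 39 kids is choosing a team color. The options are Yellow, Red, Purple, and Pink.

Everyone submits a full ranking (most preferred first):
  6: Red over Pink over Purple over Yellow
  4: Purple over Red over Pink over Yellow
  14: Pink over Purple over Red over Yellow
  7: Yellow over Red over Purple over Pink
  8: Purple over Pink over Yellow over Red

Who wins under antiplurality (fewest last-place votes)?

Last-place votes: Yellow 24, Red 8, Purple 0, Pink 7.

Purple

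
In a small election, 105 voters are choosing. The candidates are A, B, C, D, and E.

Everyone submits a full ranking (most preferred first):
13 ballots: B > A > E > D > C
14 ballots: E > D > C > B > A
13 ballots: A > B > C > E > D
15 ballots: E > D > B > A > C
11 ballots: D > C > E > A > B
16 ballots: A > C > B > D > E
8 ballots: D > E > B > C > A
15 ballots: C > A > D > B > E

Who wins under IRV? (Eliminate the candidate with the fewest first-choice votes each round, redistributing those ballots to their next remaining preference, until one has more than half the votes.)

Round 1: A 29, B 13, C 15, D 19, E 29. B eliminated.
Round 2: A 42, C 15, D 19, E 29. C eliminated.
Round 3: A 57, D 19, E 29. A has a majority (≥53).

A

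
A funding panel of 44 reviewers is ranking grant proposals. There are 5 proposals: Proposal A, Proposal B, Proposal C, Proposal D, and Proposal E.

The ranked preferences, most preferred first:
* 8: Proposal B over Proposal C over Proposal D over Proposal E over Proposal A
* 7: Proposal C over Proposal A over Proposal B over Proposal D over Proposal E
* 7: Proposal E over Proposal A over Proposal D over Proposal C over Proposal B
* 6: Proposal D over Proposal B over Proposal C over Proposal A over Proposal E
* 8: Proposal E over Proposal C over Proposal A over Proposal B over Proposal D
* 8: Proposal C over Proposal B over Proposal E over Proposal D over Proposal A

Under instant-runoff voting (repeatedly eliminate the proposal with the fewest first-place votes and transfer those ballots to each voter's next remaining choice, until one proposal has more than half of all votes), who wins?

Round 1: Proposal A 0, Proposal B 8, Proposal C 15, Proposal D 6, Proposal E 15. Proposal A eliminated.
Round 2: Proposal B 8, Proposal C 15, Proposal D 6, Proposal E 15. Proposal D eliminated.
Round 3: Proposal B 14, Proposal C 15, Proposal E 15. Proposal B eliminated.
Round 4: Proposal C 29, Proposal E 15. Proposal C has a majority (≥23).

Proposal C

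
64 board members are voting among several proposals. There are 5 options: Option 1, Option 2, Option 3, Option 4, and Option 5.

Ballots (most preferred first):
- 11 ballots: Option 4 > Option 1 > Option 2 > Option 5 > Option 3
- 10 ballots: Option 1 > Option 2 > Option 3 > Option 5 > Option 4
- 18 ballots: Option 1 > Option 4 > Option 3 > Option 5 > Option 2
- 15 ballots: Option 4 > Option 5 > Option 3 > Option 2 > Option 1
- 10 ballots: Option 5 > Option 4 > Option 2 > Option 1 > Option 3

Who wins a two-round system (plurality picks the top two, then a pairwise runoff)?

Option 4

Round 1 first-place votes: Option 1 28, Option 2 0, Option 3 0, Option 4 26, Option 5 10. Option 1 and Option 4 advance.
Runoff: Option 1 is ranked above Option 4 on 28 ballots, Option 4 above Option 1 on 36.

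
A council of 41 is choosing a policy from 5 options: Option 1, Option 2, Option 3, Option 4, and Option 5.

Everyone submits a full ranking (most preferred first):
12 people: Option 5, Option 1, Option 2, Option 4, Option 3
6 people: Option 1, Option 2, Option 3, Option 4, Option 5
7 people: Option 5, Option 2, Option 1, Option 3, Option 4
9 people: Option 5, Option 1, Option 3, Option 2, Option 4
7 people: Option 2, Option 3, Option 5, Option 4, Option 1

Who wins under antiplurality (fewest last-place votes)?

Last-place votes: Option 1 7, Option 2 0, Option 3 12, Option 4 16, Option 5 6.

Option 2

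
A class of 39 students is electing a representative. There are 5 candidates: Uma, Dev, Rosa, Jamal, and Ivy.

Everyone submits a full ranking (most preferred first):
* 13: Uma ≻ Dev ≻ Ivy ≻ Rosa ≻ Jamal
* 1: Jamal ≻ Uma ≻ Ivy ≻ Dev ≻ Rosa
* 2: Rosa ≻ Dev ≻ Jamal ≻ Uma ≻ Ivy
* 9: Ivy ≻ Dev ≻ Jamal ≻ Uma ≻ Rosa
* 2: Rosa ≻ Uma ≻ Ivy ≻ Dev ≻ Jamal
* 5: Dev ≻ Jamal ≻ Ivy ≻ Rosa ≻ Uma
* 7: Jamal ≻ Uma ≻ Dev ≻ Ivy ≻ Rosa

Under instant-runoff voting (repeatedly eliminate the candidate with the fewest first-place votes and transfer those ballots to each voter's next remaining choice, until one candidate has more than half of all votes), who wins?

Round 1: Uma 13, Dev 5, Rosa 4, Jamal 8, Ivy 9. Rosa eliminated.
Round 2: Uma 15, Dev 7, Jamal 8, Ivy 9. Dev eliminated.
Round 3: Uma 15, Jamal 15, Ivy 9. Ivy eliminated.
Round 4: Uma 15, Jamal 24. Jamal has a majority (≥20).

Jamal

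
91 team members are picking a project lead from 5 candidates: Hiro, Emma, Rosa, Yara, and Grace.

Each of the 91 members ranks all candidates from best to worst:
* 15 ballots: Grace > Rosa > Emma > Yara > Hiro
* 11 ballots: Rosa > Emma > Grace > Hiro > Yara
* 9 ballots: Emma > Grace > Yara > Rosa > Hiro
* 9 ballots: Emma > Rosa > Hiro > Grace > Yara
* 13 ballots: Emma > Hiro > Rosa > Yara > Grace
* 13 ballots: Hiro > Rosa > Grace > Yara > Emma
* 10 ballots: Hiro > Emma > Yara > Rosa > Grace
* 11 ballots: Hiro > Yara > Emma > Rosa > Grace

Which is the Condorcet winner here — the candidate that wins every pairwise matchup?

Emma

Emma vs Hiro: 57–34
Emma vs Rosa: 52–39
Emma vs Yara: 67–24
Emma vs Grace: 63–28
Emma beats every other candidate.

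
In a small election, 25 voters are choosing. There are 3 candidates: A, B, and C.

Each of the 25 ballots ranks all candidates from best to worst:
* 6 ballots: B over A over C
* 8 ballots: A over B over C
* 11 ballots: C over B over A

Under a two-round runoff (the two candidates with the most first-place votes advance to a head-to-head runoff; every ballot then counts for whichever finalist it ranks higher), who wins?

Round 1 first-place votes: A 8, B 6, C 11. C and A advance.
Runoff: C is ranked above A on 11 ballots, A above C on 14.

A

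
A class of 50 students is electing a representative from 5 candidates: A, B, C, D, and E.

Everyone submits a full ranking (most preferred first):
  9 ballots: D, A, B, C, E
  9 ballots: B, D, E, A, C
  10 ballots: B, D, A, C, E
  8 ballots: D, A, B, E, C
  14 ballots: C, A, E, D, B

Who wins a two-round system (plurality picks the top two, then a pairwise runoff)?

D

Round 1 first-place votes: A 0, B 19, C 14, D 17, E 0. B and D advance.
Runoff: B is ranked above D on 19 ballots, D above B on 31.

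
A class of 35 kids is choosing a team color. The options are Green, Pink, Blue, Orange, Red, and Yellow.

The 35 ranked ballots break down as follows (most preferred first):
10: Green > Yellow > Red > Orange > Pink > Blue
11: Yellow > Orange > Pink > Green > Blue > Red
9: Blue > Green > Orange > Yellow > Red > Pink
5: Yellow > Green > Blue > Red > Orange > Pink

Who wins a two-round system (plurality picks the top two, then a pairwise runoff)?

Green

Round 1 first-place votes: Green 10, Pink 0, Blue 9, Orange 0, Red 0, Yellow 16. Yellow and Green advance.
Runoff: Yellow is ranked above Green on 16 ballots, Green above Yellow on 19.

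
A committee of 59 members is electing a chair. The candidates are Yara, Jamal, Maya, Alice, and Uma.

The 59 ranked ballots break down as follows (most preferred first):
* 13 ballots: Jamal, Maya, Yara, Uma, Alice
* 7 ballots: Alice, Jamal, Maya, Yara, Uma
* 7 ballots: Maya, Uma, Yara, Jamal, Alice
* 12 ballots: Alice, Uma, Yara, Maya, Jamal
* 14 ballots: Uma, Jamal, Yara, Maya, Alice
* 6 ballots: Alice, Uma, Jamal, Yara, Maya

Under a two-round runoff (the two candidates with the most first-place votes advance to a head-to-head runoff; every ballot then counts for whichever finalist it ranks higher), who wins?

Round 1 first-place votes: Yara 0, Jamal 13, Maya 7, Alice 25, Uma 14. Alice and Uma advance.
Runoff: Alice is ranked above Uma on 25 ballots, Uma above Alice on 34.

Uma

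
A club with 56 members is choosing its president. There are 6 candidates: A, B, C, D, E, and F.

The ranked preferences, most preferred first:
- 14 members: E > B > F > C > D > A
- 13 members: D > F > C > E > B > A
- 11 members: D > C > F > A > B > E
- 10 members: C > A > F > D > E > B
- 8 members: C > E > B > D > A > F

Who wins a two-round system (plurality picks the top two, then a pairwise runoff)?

C

Round 1 first-place votes: A 0, B 0, C 18, D 24, E 14, F 0. D and C advance.
Runoff: D is ranked above C on 24 ballots, C above D on 32.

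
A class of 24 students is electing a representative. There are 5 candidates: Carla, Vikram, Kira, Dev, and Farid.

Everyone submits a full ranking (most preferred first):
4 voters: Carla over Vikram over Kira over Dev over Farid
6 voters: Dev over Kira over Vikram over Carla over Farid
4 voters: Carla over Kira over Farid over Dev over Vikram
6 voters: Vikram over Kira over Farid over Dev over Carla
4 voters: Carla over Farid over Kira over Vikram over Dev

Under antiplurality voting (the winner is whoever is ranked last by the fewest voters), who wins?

Kira

Last-place votes: Carla 6, Vikram 4, Kira 0, Dev 4, Farid 10.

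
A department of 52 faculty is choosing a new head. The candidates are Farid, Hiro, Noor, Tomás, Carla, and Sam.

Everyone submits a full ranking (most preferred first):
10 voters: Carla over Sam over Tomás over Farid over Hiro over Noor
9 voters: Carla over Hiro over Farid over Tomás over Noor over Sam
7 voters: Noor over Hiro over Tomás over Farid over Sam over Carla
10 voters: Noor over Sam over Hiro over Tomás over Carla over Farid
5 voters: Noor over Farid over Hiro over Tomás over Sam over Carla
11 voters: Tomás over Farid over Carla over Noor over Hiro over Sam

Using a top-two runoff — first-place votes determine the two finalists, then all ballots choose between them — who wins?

Carla

Round 1 first-place votes: Farid 0, Hiro 0, Noor 22, Tomás 11, Carla 19, Sam 0. Noor and Carla advance.
Runoff: Noor is ranked above Carla on 22 ballots, Carla above Noor on 30.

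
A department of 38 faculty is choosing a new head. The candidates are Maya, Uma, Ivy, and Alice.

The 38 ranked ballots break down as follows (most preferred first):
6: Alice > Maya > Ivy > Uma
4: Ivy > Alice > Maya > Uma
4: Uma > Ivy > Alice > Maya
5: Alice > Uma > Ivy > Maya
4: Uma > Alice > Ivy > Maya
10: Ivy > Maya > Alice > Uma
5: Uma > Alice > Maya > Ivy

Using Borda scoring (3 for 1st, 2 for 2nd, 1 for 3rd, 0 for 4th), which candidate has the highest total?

Alice

Maya: 6×2 + 4×1 + 4×0 + 5×0 + 4×0 + 10×2 + 5×1 = 41
Uma: 6×0 + 4×0 + 4×3 + 5×2 + 4×3 + 10×0 + 5×3 = 49
Ivy: 6×1 + 4×3 + 4×2 + 5×1 + 4×1 + 10×3 + 5×0 = 65
Alice: 6×3 + 4×2 + 4×1 + 5×3 + 4×2 + 10×1 + 5×2 = 73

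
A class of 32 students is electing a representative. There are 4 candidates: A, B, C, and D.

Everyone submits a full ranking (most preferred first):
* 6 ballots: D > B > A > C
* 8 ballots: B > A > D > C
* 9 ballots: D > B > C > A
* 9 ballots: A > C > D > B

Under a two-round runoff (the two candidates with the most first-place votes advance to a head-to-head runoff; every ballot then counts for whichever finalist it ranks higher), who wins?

Round 1 first-place votes: A 9, B 8, C 0, D 15. D and A advance.
Runoff: D is ranked above A on 15 ballots, A above D on 17.

A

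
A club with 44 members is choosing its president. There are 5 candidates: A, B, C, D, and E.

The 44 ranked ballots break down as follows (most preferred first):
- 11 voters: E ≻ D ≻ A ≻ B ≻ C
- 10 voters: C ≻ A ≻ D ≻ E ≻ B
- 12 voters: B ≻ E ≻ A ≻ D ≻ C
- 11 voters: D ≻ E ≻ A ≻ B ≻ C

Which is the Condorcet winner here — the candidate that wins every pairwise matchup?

E vs A: 34–10
E vs B: 32–12
E vs C: 34–10
E vs D: 23–21
E beats every other candidate.

E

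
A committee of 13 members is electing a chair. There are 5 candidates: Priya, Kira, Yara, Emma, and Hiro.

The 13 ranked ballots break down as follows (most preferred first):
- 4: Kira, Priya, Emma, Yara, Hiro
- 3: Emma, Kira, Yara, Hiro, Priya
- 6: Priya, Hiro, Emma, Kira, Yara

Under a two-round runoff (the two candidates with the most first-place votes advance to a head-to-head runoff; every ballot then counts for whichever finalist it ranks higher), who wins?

Round 1 first-place votes: Priya 6, Kira 4, Yara 0, Emma 3, Hiro 0. Priya and Kira advance.
Runoff: Priya is ranked above Kira on 6 ballots, Kira above Priya on 7.

Kira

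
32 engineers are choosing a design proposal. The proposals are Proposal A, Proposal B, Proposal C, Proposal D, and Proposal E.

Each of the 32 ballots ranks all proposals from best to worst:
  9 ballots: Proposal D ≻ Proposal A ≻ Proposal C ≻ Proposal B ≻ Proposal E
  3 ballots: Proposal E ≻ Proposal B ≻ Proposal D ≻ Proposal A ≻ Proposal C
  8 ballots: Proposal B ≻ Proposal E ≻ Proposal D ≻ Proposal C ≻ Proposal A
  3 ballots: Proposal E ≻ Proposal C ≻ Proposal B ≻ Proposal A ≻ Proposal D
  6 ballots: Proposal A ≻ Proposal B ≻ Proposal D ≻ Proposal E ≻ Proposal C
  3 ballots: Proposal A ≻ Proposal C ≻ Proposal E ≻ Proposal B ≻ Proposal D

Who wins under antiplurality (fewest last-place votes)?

Proposal B

Last-place votes: Proposal A 8, Proposal B 0, Proposal C 9, Proposal D 6, Proposal E 9.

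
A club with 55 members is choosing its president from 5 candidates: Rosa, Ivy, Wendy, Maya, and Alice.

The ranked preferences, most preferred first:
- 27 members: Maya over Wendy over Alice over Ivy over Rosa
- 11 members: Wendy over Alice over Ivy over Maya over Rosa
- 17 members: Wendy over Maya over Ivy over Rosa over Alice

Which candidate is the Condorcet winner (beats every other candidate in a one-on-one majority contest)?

Wendy vs Rosa: 55–0
Wendy vs Ivy: 55–0
Wendy vs Maya: 28–27
Wendy vs Alice: 55–0
Wendy beats every other candidate.

Wendy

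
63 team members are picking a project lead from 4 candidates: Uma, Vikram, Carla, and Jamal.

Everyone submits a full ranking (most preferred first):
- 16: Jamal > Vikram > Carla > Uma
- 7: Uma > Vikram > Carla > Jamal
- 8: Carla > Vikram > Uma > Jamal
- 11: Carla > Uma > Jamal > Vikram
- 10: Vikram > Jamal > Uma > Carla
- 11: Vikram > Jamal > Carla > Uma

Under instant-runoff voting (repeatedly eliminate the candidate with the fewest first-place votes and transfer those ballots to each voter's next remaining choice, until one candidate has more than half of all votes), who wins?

Round 1: Uma 7, Vikram 21, Carla 19, Jamal 16. Uma eliminated.
Round 2: Vikram 28, Carla 19, Jamal 16. Jamal eliminated.
Round 3: Vikram 44, Carla 19. Vikram has a majority (≥32).

Vikram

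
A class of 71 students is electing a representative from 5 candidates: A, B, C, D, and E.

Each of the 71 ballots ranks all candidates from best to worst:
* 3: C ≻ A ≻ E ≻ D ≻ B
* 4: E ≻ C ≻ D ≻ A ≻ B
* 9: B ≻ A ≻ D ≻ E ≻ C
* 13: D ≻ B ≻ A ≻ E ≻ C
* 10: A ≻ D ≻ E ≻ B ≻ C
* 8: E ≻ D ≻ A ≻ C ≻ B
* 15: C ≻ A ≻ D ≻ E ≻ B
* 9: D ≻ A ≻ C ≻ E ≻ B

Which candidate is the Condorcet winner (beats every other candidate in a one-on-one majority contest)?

A

A vs B: 49–22
A vs C: 49–22
A vs D: 37–34
A vs E: 59–12
A beats every other candidate.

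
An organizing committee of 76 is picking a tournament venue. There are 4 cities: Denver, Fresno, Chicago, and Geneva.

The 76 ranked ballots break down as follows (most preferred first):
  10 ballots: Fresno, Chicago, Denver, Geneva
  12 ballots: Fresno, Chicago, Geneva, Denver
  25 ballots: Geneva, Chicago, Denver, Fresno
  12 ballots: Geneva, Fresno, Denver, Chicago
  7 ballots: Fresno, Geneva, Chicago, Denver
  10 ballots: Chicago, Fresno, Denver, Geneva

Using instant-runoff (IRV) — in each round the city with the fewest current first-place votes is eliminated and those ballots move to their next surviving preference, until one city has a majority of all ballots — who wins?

Round 1: Denver 0, Fresno 29, Chicago 10, Geneva 37. Denver eliminated.
Round 2: Fresno 29, Chicago 10, Geneva 37. Chicago eliminated.
Round 3: Fresno 39, Geneva 37. Fresno has a majority (≥39).

Fresno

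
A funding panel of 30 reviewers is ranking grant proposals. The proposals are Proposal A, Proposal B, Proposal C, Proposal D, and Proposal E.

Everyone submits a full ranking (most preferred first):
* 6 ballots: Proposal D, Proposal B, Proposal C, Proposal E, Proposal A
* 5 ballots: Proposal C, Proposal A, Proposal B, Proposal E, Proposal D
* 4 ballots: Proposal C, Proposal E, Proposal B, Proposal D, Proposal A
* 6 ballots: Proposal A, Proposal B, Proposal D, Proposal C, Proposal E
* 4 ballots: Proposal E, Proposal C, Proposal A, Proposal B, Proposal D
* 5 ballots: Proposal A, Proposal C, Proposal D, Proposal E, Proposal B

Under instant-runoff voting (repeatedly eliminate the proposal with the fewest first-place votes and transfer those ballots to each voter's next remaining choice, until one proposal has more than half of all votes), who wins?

Round 1: Proposal A 11, Proposal B 0, Proposal C 9, Proposal D 6, Proposal E 4. Proposal B eliminated.
Round 2: Proposal A 11, Proposal C 9, Proposal D 6, Proposal E 4. Proposal E eliminated.
Round 3: Proposal A 11, Proposal C 13, Proposal D 6. Proposal D eliminated.
Round 4: Proposal A 11, Proposal C 19. Proposal C has a majority (≥16).

Proposal C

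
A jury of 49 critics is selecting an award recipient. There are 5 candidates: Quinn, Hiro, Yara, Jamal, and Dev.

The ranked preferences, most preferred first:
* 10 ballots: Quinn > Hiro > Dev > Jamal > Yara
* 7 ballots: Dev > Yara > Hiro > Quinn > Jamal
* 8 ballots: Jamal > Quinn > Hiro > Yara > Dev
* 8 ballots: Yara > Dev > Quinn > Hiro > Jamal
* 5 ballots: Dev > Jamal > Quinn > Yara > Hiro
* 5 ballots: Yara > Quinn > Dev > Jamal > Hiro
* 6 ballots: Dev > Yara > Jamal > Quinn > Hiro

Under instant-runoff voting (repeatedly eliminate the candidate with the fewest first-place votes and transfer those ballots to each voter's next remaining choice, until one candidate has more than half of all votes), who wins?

Dev

Round 1: Quinn 10, Hiro 0, Yara 13, Jamal 8, Dev 18. Hiro eliminated.
Round 2: Quinn 10, Yara 13, Jamal 8, Dev 18. Jamal eliminated.
Round 3: Quinn 18, Yara 13, Dev 18. Yara eliminated.
Round 4: Quinn 23, Dev 26. Dev has a majority (≥25).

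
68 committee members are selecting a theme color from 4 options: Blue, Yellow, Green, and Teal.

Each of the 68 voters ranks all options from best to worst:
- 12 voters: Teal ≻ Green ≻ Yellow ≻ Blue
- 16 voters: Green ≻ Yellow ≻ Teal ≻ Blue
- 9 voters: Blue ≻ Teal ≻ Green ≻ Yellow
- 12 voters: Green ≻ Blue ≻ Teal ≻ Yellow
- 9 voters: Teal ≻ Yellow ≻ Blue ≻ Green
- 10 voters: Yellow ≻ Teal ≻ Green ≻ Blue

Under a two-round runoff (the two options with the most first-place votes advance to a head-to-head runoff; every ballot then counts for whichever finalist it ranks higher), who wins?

Teal

Round 1 first-place votes: Blue 9, Yellow 10, Green 28, Teal 21. Green and Teal advance.
Runoff: Green is ranked above Teal on 28 ballots, Teal above Green on 40.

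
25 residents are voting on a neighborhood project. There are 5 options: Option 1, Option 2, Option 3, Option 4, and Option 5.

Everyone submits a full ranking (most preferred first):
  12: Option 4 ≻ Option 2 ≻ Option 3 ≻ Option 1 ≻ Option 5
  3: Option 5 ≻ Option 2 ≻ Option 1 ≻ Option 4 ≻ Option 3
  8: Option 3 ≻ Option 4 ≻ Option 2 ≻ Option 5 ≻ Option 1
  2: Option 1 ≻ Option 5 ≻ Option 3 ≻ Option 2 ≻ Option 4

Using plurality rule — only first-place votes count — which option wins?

Option 4

First-place votes: Option 1 2, Option 2 0, Option 3 8, Option 4 12, Option 5 3.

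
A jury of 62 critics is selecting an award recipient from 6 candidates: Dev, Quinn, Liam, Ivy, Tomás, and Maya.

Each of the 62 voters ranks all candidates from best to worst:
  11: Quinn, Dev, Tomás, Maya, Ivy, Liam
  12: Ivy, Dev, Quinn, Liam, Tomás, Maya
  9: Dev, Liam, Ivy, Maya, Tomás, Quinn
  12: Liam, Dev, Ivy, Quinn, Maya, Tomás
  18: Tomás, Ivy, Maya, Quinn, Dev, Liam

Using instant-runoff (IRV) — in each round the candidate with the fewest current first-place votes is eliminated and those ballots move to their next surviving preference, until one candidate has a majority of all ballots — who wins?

Liam

Round 1: Dev 9, Quinn 11, Liam 12, Ivy 12, Tomás 18, Maya 0. Maya eliminated.
Round 2: Dev 9, Quinn 11, Liam 12, Ivy 12, Tomás 18. Dev eliminated.
Round 3: Quinn 11, Liam 21, Ivy 12, Tomás 18. Quinn eliminated.
Round 4: Liam 21, Ivy 12, Tomás 29. Ivy eliminated.
Round 5: Liam 33, Tomás 29. Liam has a majority (≥32).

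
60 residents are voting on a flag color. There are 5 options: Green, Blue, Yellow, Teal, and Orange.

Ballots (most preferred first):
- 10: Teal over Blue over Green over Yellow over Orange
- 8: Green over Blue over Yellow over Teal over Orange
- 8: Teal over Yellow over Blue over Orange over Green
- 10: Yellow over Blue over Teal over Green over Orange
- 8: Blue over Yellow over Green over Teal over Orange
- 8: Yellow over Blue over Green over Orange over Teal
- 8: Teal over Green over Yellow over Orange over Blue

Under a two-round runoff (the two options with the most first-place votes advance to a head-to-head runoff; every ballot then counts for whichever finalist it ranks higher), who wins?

Yellow

Round 1 first-place votes: Green 8, Blue 8, Yellow 18, Teal 26, Orange 0. Teal and Yellow advance.
Runoff: Teal is ranked above Yellow on 26 ballots, Yellow above Teal on 34.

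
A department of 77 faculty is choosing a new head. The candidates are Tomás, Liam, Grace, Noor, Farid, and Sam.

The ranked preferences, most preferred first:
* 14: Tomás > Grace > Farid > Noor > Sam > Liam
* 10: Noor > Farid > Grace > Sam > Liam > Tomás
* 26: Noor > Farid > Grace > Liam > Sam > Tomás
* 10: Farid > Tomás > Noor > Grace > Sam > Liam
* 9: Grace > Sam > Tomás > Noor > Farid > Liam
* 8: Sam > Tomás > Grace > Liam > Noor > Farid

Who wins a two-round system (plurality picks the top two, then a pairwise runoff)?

Tomás

Round 1 first-place votes: Tomás 14, Liam 0, Grace 9, Noor 36, Farid 10, Sam 8. Noor and Tomás advance.
Runoff: Noor is ranked above Tomás on 36 ballots, Tomás above Noor on 41.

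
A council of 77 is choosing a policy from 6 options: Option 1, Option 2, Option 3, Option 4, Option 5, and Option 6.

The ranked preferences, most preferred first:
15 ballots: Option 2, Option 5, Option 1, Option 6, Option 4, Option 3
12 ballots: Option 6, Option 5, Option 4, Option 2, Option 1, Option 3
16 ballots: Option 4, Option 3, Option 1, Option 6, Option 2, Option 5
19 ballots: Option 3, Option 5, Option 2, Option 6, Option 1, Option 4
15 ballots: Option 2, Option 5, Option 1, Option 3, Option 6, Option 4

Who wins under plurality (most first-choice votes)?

First-place votes: Option 1 0, Option 2 30, Option 3 19, Option 4 16, Option 5 0, Option 6 12.

Option 2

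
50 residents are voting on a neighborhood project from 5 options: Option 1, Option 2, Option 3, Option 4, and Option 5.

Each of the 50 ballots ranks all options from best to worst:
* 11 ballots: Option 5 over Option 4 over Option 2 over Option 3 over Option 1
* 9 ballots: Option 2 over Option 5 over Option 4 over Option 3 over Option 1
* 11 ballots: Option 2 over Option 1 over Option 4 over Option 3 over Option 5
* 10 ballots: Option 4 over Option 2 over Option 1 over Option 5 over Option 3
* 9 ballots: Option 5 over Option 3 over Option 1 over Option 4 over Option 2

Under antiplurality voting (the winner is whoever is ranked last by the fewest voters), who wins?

Last-place votes: Option 1 20, Option 2 9, Option 3 10, Option 4 0, Option 5 11.

Option 4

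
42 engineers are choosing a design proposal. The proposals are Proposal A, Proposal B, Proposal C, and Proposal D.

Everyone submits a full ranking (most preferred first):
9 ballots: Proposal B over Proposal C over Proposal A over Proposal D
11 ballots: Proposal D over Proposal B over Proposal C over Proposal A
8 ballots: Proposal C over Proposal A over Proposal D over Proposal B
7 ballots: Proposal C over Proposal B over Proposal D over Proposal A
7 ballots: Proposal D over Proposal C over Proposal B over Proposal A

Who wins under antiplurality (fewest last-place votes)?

Last-place votes: Proposal A 25, Proposal B 8, Proposal C 0, Proposal D 9.

Proposal C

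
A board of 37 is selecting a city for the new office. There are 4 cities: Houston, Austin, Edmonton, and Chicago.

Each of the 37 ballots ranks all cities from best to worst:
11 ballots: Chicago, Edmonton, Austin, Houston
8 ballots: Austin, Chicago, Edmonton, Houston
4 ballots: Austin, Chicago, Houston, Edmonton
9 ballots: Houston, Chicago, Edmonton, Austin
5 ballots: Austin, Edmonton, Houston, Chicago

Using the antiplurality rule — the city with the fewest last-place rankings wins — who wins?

Last-place votes: Houston 19, Austin 9, Edmonton 4, Chicago 5.

Edmonton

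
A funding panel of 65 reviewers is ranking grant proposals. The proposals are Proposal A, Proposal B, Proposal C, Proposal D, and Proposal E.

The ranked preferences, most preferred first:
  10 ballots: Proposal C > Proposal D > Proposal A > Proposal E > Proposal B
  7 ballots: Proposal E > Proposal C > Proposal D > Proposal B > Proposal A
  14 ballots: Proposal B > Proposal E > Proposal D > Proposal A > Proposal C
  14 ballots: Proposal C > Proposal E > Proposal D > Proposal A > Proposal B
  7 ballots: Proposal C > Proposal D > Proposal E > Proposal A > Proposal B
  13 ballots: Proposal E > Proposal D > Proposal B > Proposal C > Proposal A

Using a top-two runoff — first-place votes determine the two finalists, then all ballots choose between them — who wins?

Proposal E

Round 1 first-place votes: Proposal A 0, Proposal B 14, Proposal C 31, Proposal D 0, Proposal E 20. Proposal C and Proposal E advance.
Runoff: Proposal C is ranked above Proposal E on 31 ballots, Proposal E above Proposal C on 34.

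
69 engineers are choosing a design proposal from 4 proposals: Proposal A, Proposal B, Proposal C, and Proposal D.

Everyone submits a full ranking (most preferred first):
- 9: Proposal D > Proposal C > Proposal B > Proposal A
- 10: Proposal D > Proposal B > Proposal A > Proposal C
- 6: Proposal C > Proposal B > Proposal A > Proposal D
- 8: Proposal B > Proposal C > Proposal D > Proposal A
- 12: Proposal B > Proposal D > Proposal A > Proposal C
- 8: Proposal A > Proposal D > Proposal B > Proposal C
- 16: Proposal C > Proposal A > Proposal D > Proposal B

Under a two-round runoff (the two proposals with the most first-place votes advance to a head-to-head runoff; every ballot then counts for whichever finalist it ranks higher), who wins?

Round 1 first-place votes: Proposal A 8, Proposal B 20, Proposal C 22, Proposal D 19. Proposal C and Proposal B advance.
Runoff: Proposal C is ranked above Proposal B on 31 ballots, Proposal B above Proposal C on 38.

Proposal B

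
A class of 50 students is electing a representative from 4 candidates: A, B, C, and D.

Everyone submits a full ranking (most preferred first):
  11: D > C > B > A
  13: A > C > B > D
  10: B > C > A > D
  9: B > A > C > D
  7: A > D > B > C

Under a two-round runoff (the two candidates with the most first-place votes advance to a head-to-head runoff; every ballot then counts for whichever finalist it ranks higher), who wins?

B

Round 1 first-place votes: A 20, B 19, C 0, D 11. A and B advance.
Runoff: A is ranked above B on 20 ballots, B above A on 30.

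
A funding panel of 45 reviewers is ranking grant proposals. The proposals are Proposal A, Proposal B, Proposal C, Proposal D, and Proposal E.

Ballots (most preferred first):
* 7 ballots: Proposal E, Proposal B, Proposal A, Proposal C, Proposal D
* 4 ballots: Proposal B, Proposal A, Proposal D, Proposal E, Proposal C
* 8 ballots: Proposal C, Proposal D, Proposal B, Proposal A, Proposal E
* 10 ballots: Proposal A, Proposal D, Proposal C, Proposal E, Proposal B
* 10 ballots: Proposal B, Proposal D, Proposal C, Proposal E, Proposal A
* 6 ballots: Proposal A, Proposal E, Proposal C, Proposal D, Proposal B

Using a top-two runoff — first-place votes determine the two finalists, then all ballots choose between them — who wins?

Round 1 first-place votes: Proposal A 16, Proposal B 14, Proposal C 8, Proposal D 0, Proposal E 7. Proposal A and Proposal B advance.
Runoff: Proposal A is ranked above Proposal B on 16 ballots, Proposal B above Proposal A on 29.

Proposal B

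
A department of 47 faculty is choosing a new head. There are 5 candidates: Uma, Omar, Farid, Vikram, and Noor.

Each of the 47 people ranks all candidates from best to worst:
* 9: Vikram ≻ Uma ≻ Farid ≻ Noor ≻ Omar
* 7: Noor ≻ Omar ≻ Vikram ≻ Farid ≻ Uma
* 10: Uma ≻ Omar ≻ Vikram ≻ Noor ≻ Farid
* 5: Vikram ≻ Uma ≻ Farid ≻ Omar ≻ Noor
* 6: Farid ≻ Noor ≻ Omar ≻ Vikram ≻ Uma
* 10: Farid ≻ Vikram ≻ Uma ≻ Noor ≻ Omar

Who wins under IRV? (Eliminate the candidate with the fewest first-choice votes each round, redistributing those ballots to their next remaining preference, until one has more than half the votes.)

Round 1: Uma 10, Omar 0, Farid 16, Vikram 14, Noor 7. Omar eliminated.
Round 2: Uma 10, Farid 16, Vikram 14, Noor 7. Noor eliminated.
Round 3: Uma 10, Farid 16, Vikram 21. Uma eliminated.
Round 4: Farid 16, Vikram 31. Vikram has a majority (≥24).

Vikram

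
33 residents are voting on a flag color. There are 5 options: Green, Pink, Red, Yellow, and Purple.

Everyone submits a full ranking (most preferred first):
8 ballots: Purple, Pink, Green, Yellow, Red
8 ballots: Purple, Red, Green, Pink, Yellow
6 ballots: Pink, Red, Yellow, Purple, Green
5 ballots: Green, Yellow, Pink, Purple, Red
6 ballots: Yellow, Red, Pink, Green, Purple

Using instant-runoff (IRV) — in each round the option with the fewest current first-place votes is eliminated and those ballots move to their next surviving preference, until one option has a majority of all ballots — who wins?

Round 1: Green 5, Pink 6, Red 0, Yellow 6, Purple 16. Red eliminated.
Round 2: Green 5, Pink 6, Yellow 6, Purple 16. Green eliminated.
Round 3: Pink 6, Yellow 11, Purple 16. Pink eliminated.
Round 4: Yellow 17, Purple 16. Yellow has a majority (≥17).

Yellow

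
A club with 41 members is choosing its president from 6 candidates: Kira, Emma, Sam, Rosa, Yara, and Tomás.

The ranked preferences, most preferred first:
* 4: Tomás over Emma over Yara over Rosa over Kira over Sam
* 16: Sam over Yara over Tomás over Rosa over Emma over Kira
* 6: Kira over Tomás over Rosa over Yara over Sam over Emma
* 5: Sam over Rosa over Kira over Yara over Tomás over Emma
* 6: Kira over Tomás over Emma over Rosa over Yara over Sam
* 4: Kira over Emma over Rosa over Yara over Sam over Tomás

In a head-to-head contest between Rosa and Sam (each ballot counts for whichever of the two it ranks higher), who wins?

Sam

Rosa is ranked above Sam on 20 ballots; Sam above Rosa on 21.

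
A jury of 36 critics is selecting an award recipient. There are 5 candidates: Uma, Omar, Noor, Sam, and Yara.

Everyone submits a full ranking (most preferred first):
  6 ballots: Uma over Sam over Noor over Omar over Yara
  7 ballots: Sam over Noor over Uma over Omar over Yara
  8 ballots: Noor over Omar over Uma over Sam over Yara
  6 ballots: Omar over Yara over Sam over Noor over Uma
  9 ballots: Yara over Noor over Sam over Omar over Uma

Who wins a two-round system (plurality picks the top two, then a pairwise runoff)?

Noor

Round 1 first-place votes: Uma 6, Omar 6, Noor 8, Sam 7, Yara 9. Yara and Noor advance.
Runoff: Yara is ranked above Noor on 15 ballots, Noor above Yara on 21.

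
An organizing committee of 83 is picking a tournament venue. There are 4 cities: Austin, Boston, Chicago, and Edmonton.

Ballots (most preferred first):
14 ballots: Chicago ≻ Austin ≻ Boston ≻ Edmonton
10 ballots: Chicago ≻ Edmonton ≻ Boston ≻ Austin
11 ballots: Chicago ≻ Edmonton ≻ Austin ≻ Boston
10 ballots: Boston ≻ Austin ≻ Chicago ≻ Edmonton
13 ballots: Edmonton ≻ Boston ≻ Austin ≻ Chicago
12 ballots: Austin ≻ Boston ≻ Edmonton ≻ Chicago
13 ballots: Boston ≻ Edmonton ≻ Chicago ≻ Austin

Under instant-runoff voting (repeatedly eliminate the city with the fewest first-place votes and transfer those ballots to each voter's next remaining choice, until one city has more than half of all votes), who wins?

Boston

Round 1: Austin 12, Boston 23, Chicago 35, Edmonton 13. Austin eliminated.
Round 2: Boston 35, Chicago 35, Edmonton 13. Edmonton eliminated.
Round 3: Boston 48, Chicago 35. Boston has a majority (≥42).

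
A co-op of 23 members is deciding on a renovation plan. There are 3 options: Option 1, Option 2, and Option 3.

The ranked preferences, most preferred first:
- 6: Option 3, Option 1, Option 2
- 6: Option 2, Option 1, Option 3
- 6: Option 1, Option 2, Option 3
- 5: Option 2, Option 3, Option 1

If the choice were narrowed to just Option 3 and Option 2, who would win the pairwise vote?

Option 2

Option 3 is ranked above Option 2 on 6 ballots; Option 2 above Option 3 on 17.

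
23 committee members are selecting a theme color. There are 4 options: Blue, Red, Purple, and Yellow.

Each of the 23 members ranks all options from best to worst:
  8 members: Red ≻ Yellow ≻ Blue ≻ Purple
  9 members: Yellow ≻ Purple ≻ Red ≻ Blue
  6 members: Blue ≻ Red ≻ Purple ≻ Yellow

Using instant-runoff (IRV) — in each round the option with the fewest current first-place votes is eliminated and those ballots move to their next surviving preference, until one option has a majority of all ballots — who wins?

Red

Round 1: Blue 6, Red 8, Purple 0, Yellow 9. Purple eliminated.
Round 2: Blue 6, Red 8, Yellow 9. Blue eliminated.
Round 3: Red 14, Yellow 9. Red has a majority (≥12).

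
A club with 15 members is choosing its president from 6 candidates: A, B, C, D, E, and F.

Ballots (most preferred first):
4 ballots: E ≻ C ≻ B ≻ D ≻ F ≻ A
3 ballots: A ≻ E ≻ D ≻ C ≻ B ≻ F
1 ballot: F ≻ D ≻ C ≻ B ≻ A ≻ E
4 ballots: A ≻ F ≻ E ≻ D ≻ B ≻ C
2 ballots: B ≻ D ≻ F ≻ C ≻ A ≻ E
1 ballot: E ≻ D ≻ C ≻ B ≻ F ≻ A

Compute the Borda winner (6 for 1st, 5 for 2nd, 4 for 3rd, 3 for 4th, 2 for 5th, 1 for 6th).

E

A: 4×1 + 3×6 + 1×2 + 4×6 + 2×2 + 1×1 = 53
B: 4×4 + 3×2 + 1×3 + 4×2 + 2×6 + 1×3 = 48
C: 4×5 + 3×3 + 1×4 + 4×1 + 2×3 + 1×4 = 47
D: 4×3 + 3×4 + 1×5 + 4×3 + 2×5 + 1×5 = 56
E: 4×6 + 3×5 + 1×1 + 4×4 + 2×1 + 1×6 = 64
F: 4×2 + 3×1 + 1×6 + 4×5 + 2×4 + 1×2 = 47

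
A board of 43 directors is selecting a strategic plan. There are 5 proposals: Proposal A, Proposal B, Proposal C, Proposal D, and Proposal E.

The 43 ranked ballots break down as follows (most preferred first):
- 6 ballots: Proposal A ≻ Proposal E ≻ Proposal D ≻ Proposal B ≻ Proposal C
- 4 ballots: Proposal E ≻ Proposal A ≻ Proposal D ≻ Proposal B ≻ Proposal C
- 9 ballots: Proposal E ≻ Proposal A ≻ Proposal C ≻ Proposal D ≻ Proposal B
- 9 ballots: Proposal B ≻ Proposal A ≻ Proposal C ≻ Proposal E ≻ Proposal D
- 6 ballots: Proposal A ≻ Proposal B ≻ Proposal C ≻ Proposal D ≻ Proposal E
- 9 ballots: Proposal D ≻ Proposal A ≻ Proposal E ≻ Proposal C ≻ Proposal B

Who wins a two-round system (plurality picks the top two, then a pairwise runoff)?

Round 1 first-place votes: Proposal A 12, Proposal B 9, Proposal C 0, Proposal D 9, Proposal E 13. Proposal E and Proposal A advance.
Runoff: Proposal E is ranked above Proposal A on 13 ballots, Proposal A above Proposal E on 30.

Proposal A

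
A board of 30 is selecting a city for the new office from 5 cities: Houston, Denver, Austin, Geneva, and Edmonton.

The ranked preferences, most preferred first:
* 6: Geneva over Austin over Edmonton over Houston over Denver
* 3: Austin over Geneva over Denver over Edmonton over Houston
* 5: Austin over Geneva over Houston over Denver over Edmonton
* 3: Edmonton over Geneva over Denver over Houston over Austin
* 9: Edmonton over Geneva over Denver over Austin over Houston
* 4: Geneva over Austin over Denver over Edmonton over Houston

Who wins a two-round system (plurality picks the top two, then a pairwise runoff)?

Geneva

Round 1 first-place votes: Houston 0, Denver 0, Austin 8, Geneva 10, Edmonton 12. Edmonton and Geneva advance.
Runoff: Edmonton is ranked above Geneva on 12 ballots, Geneva above Edmonton on 18.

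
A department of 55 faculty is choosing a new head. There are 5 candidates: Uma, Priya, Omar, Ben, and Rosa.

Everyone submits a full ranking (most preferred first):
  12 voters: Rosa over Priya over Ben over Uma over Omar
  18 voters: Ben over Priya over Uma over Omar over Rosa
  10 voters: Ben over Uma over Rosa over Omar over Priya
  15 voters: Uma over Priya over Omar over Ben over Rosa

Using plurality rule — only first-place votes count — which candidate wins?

First-place votes: Uma 15, Priya 0, Omar 0, Ben 28, Rosa 12.

Ben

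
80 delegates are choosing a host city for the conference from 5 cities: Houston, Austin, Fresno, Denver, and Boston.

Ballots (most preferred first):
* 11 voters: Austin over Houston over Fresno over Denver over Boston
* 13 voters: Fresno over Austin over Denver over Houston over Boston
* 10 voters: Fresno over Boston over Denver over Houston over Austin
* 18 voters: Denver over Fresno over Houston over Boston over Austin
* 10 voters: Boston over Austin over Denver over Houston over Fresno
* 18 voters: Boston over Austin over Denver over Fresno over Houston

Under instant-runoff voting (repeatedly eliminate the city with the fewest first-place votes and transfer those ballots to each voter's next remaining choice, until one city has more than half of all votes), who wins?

Round 1: Houston 0, Austin 11, Fresno 23, Denver 18, Boston 28. Houston eliminated.
Round 2: Austin 11, Fresno 23, Denver 18, Boston 28. Austin eliminated.
Round 3: Fresno 34, Denver 18, Boston 28. Denver eliminated.
Round 4: Fresno 52, Boston 28. Fresno has a majority (≥41).

Fresno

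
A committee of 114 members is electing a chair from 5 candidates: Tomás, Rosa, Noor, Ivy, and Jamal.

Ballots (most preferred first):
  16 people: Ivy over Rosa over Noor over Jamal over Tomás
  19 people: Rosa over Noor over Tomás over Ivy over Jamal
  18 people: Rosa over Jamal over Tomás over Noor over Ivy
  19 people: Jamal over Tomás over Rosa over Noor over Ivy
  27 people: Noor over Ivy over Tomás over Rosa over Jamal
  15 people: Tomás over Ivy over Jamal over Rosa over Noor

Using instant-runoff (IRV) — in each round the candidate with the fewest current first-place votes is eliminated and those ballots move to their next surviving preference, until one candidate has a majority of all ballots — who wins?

Ivy

Round 1: Tomás 15, Rosa 37, Noor 27, Ivy 16, Jamal 19. Tomás eliminated.
Round 2: Rosa 37, Noor 27, Ivy 31, Jamal 19. Jamal eliminated.
Round 3: Rosa 56, Noor 27, Ivy 31. Noor eliminated.
Round 4: Rosa 56, Ivy 58. Ivy has a majority (≥58).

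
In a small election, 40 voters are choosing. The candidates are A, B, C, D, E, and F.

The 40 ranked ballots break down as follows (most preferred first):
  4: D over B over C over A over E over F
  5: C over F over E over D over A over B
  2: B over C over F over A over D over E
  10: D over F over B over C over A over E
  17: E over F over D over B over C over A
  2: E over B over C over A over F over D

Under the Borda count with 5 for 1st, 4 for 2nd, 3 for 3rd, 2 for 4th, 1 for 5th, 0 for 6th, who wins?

F

A: 4×2 + 5×1 + 2×2 + 10×1 + 17×0 + 2×2 = 31
B: 4×4 + 5×0 + 2×5 + 10×3 + 17×2 + 2×4 = 98
C: 4×3 + 5×5 + 2×4 + 10×2 + 17×1 + 2×3 = 88
D: 4×5 + 5×2 + 2×1 + 10×5 + 17×3 + 2×0 = 133
E: 4×1 + 5×3 + 2×0 + 10×0 + 17×5 + 2×5 = 114
F: 4×0 + 5×4 + 2×3 + 10×4 + 17×4 + 2×1 = 136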